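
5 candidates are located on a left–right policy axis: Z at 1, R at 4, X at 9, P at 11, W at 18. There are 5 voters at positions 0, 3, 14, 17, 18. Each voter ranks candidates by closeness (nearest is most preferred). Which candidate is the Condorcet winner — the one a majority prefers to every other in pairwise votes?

With single-peaked preferences on a line, the Condorcet winner is the candidate closest to the median voter.
The median voter (position 14) is closest to P at 11.
Check: P vs Z — voters closer to P: 3 of 5.

P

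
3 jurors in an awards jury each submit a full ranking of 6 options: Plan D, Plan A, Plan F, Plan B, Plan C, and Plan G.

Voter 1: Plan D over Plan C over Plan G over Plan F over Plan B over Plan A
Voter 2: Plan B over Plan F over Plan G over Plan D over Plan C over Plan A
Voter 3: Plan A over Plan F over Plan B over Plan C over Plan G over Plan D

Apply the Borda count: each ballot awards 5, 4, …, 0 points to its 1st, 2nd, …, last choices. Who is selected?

Borda scores:
  Plan D: 5 + 2 + 0 = 7
  Plan A: 0 + 0 + 5 = 5
  Plan F: 2 + 4 + 4 = 10
  Plan B: 1 + 5 + 3 = 9
  Plan C: 4 + 1 + 2 = 7
  Plan G: 3 + 3 + 1 = 7
Plan F has the highest total.

Plan F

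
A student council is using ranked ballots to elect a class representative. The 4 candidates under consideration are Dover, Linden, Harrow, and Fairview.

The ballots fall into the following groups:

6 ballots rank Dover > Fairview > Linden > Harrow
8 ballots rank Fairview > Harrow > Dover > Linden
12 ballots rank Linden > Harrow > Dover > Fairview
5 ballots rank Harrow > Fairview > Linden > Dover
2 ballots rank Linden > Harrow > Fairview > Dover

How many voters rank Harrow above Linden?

13

Ballots ranking Harrow above Linden: 8+5 = 13.
Ballots ranking Linden above Harrow: 6+12+2 = 20.
So 13 of 33 voters prefer Harrow to Linden.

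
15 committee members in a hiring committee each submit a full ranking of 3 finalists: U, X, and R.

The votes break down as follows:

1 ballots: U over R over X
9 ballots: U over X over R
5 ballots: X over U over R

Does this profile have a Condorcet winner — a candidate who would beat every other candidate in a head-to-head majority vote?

Head-to-head results (15 voters total):
U vs X: U wins 10–5.
U vs R: U wins 15–0.
X vs R: X wins 14–1.
U beats each rival — X (10–5), R (15–0) — so U is the Condorcet winner.

Yes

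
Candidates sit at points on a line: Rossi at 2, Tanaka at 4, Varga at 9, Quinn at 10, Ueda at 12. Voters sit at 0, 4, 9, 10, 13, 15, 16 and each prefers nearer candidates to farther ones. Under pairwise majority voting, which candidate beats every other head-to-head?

With single-peaked preferences on a line, the Condorcet winner is the candidate closest to the median voter.
The median voter (position 10) is closest to Quinn at 10.
Check: Quinn vs Tanaka — voters closer to Quinn: 5 of 7.

Quinn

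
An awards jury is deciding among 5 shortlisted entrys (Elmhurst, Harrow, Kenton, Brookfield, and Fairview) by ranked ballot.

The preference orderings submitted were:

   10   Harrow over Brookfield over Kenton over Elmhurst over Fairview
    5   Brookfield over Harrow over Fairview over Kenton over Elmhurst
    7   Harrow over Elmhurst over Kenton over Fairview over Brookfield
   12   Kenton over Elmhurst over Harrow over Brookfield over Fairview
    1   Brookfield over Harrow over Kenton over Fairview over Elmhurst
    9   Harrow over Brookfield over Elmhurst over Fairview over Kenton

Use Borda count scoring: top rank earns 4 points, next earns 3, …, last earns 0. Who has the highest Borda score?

Borda scores:
  Elmhurst: 10·1 + 5·0 + 7·3 + 12·3 + 0 + 9·2 = 85
  Harrow: 10·4 + 5·3 + 7·4 + 12·2 + 3 + 9·4 = 146
  Kenton: 10·2 + 5·1 + 7·2 + 12·4 + 2 + 9·0 = 89
  Brookfield: 10·3 + 5·4 + 7·0 + 12·1 + 4 + 9·3 = 93
  Fairview: 10·0 + 5·2 + 7·1 + 12·0 + 1 + 9·1 = 27
Harrow has the highest total.

Harrow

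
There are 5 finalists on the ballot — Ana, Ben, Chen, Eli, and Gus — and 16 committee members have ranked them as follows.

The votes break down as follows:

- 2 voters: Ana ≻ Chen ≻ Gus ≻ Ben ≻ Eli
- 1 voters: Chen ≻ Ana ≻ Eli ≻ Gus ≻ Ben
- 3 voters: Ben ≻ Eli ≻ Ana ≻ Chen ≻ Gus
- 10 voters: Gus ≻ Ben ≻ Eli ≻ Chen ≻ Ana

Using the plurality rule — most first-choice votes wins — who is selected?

Gus

First-place vote totals:
  Ana: 2
  Ben: 3
  Chen: 1
  Eli: 0
  Gus: 10
Gus has the most first-place votes.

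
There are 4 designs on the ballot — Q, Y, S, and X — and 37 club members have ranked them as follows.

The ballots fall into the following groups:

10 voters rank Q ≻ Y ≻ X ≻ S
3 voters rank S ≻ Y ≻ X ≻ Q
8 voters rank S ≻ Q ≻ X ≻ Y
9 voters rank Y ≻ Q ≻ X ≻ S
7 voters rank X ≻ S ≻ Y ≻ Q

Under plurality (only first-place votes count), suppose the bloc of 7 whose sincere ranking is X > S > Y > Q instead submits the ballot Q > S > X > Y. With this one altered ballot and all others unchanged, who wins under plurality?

Q

First-place totals with the altered ballot: Q 17, Y 9, S 11, X 0.
The switch changes the winner from S to Q.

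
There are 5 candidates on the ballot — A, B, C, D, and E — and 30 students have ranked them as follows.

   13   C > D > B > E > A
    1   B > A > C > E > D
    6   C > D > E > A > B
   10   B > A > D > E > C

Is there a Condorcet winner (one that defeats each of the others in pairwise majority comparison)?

Head-to-head results (30 voters total):
A vs B: B wins 24–6.
A vs C: C wins 19–11.
A vs D: D wins 19–11.
A vs E: E wins 19–11.
B vs C: C wins 19–11.
B vs D: D wins 19–11.
B vs E: B wins 24–6.
C vs D: C wins 20–10.
C vs E: C wins 20–10.
D vs E: D wins 29–1.
C beats each rival — A (19–11), B (19–11), D (20–10), E (20–10) — so C is the Condorcet winner.

Yes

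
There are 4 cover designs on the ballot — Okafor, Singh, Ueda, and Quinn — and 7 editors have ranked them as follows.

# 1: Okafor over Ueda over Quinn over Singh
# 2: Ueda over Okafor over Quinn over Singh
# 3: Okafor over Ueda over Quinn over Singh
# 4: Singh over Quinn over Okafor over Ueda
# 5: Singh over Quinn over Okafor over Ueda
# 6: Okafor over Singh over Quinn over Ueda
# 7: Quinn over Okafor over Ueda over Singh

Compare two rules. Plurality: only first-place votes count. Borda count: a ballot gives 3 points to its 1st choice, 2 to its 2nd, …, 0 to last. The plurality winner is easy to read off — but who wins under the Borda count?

Okafor

Plurality first-place counts: Okafor 3, Singh 2, Ueda 1, Quinn 1 → Okafor.
Borda totals: Okafor 15, Singh 8, Ueda 8, Quinn 11 → Okafor.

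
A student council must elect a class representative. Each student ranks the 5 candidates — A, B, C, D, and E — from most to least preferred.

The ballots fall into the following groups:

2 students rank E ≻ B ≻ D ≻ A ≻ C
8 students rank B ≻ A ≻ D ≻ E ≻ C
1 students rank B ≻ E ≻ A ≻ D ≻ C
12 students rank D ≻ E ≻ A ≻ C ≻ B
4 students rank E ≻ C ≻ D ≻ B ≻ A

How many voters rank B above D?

11

Ballots ranking B above D: 2+8+1 = 11.
Ballots ranking D above B: 12+4 = 16.
So 11 of 27 voters prefer B to D.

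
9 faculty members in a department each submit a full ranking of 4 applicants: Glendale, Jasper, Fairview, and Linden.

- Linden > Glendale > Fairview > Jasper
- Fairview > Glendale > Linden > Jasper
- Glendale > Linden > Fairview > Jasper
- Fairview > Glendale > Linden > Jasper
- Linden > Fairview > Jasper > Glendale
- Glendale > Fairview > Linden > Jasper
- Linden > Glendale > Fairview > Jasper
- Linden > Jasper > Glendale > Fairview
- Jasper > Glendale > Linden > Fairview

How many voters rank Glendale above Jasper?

6

Ballots ranking Glendale above Jasper: 6.
Ballots ranking Jasper above Glendale: 3.
So 6 of 9 voters prefer Glendale to Jasper.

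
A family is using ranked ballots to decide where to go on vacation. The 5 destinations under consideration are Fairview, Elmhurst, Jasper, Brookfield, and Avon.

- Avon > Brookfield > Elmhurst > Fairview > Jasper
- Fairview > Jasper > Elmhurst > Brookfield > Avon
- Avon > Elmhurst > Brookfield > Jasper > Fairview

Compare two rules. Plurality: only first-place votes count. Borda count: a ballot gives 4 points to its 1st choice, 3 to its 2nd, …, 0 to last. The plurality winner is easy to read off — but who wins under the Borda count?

Plurality first-place counts: Fairview 1, Elmhurst 0, Jasper 0, Brookfield 0, Avon 2 → Avon.
Borda totals: Fairview 5, Elmhurst 7, Jasper 4, Brookfield 6, Avon 8 → Avon.

Avon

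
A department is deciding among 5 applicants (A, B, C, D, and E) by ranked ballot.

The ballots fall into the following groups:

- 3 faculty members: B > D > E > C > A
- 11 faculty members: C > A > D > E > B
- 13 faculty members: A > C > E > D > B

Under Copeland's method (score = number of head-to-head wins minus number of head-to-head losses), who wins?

C

Pairwise results:
  A vs B: A wins 24–3.
  A vs C: C wins 14–13.
  A vs D: A wins 24–3.
  A vs E: A wins 24–3.
  B vs C: C wins 24–3.
  B vs D: D wins 24–3.
  B vs E: E wins 24–3.
  C vs D: C wins 24–3.
  C vs E: C wins 24–3.
  D vs E: D wins 14–13.
Copeland scores (wins − losses):
  A: 3 − 1 = 2
  B: 0 − 4 = -4
  C: 4 − 0 = 4
  D: 2 − 2 = 0
  E: 1 − 3 = -2
C has the best Copeland score.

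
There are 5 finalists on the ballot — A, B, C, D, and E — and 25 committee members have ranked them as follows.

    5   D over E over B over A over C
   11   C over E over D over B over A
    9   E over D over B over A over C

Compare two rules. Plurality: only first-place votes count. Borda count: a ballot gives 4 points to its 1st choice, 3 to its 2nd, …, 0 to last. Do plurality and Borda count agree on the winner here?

Plurality first-place counts: A 0, B 0, C 11, D 5, E 9 → C.
Borda totals: A 14, B 39, C 44, D 69, E 84 → E.
The two rules disagree: plurality picks C, Borda picks E.

No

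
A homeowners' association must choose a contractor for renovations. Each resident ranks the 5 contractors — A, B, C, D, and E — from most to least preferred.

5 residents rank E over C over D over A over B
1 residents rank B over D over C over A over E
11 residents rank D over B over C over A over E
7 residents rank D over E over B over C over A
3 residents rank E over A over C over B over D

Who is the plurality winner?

D

First-place vote totals:
  A: 0
  B: 1
  C: 0
  D: 18
  E: 8
D has the most first-place votes.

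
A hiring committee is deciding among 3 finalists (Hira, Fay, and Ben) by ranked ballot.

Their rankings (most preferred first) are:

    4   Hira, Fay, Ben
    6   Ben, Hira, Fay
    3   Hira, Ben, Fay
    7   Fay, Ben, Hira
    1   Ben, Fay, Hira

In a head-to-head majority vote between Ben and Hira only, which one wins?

Ben

Ballots ranking Ben above Hira: 6+7+1 = 14.
Ballots ranking Hira above Ben: 4+3 = 7.
Ben wins the head-to-head, 14–7.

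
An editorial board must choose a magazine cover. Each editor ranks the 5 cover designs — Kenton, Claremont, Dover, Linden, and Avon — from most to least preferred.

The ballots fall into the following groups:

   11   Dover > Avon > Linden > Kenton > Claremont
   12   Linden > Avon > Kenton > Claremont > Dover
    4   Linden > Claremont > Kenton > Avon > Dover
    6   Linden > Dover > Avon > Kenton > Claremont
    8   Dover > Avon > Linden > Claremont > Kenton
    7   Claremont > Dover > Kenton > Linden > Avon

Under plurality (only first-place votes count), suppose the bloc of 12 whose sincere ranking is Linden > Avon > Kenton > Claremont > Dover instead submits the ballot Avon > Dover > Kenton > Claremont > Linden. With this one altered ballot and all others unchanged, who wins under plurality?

First-place totals with the altered ballot: Kenton 0, Claremont 7, Dover 19, Linden 10, Avon 12.
The switch changes the winner from Linden to Dover.

Dover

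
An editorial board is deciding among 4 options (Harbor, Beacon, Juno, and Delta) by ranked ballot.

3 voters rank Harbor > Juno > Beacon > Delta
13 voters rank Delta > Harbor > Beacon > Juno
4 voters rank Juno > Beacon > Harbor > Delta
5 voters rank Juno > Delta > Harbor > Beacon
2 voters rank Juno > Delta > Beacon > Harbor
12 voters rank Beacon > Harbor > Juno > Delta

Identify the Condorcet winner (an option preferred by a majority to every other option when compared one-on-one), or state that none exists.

No Condorcet winner

Head-to-head results (39 voters total):
Harbor vs Beacon: Harbor wins 21–18.
Harbor vs Juno: Harbor wins 28–11.
Harbor vs Delta: Delta wins 20–19.
Beacon vs Juno: Beacon wins 25–14.
Beacon vs Delta: Delta wins 20–19.
Juno vs Delta: Juno wins 26–13.
No candidate beats all others: Harbor beats Juno beats Delta beats Harbor, a majority cycle.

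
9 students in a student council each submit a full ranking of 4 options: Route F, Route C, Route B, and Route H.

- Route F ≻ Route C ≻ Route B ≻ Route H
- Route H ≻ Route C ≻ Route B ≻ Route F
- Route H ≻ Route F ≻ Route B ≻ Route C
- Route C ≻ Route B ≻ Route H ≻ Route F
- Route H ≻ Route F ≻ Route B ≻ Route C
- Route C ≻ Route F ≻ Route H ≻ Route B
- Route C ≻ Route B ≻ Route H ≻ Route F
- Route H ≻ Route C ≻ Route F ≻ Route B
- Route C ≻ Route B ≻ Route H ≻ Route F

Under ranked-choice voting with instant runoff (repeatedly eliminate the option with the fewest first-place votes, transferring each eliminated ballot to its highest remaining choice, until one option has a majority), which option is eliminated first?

Route B

Round 1: Route C 4, Route H 4, Route F 1, Route B 0. Route B has the fewest and is eliminated.
Round 2: Route C 4, Route H 4, Route F 1. Route F has the fewest and is eliminated.
Round 3: Route C 5, Route H 4. Route C has a majority.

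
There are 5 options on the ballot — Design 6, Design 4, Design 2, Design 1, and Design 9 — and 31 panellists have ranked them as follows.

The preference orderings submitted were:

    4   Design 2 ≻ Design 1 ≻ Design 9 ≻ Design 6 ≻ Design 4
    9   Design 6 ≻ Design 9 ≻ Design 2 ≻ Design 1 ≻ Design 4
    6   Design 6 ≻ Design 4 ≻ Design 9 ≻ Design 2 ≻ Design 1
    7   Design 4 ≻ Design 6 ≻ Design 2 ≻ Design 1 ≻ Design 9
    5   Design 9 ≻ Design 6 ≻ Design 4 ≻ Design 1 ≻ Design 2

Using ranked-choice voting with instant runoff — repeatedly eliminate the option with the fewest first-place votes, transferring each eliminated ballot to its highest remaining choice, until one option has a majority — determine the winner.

Round 1: Design 6 15, Design 4 7, Design 9 5, Design 2 4, Design 1 0. Design 1 has the fewest and is eliminated.
Round 2: Design 6 15, Design 4 7, Design 9 5, Design 2 4. Design 2 has the fewest and is eliminated.
Round 3: Design 6 15, Design 9 9, Design 4 7. Design 4 has the fewest and is eliminated.
Round 4: Design 6 22, Design 9 9. Design 6 has a majority.

Design 6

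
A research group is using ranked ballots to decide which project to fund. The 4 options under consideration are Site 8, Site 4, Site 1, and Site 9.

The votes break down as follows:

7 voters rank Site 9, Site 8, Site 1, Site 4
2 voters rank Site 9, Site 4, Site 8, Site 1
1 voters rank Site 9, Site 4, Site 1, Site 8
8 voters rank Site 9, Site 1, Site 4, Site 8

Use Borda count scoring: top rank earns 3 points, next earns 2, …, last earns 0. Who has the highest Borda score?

Borda scores:
  Site 8: 7·2 + 2·1 + 0 + 8·0 = 16
  Site 4: 7·0 + 2·2 + 2 + 8·1 = 14
  Site 1: 7·1 + 2·0 + 1 + 8·2 = 24
  Site 9: 7·3 + 2·3 + 3 + 8·3 = 54
Site 9 has the highest total.

Site 9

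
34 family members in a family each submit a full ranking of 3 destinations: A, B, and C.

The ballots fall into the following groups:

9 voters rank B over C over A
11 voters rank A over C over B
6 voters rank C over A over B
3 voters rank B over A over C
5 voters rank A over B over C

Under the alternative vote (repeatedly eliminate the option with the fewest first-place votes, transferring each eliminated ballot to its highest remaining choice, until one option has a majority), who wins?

A

Round 1: A 16, B 12, C 6. C has the fewest and is eliminated.
Round 2: A 22, B 12. A has a majority.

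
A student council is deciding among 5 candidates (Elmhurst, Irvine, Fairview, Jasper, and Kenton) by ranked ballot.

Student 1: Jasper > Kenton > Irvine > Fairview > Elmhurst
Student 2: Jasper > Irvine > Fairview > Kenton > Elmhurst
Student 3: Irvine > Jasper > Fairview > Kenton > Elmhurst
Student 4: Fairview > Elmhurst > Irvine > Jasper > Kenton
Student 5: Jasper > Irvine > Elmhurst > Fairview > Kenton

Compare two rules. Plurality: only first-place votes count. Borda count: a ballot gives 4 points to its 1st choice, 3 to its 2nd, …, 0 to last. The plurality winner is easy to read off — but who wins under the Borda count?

Jasper

Plurality first-place counts: Elmhurst 0, Irvine 1, Fairview 1, Jasper 3, Kenton 0 → Jasper.
Borda totals: Elmhurst 5, Irvine 14, Fairview 10, Jasper 16, Kenton 5 → Jasper.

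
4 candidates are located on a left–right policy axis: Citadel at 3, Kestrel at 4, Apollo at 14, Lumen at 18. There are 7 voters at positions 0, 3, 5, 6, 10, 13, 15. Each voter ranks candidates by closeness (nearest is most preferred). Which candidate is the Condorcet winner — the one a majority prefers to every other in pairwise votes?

Kestrel

With single-peaked preferences on a line, the Condorcet winner is the candidate closest to the median voter.
The median voter (position 6) is closest to Kestrel at 4.
Check: Kestrel vs Lumen — voters closer to Kestrel: 5 of 7.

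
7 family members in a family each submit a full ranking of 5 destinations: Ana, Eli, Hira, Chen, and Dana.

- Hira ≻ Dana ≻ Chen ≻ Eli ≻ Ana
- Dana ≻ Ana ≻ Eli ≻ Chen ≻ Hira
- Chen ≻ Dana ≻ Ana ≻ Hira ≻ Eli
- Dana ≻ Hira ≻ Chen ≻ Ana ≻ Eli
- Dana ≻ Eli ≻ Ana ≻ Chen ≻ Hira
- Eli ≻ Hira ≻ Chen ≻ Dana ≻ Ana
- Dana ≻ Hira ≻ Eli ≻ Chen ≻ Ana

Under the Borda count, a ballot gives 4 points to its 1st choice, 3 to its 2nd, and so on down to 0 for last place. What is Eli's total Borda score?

Borda scores:
  Ana: 0 + 3 + 2 + 1 + 2 + 0 + 0 = 8
  Eli: 1 + 2 + 0 + 0 + 3 + 4 + 2 = 12
  Hira: 4 + 0 + 1 + 3 + 0 + 3 + 3 = 14
  Chen: 2 + 1 + 4 + 2 + 1 + 2 + 1 = 13
  Dana: 3 + 4 + 3 + 4 + 4 + 1 + 4 = 23

12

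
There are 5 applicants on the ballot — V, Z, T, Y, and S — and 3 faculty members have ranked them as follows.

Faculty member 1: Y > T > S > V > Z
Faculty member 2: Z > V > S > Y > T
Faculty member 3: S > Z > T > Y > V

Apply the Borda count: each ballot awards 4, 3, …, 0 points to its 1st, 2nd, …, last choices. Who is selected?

Borda scores:
  V: 1 + 3 + 0 = 4
  Z: 0 + 4 + 3 = 7
  T: 3 + 0 + 2 = 5
  Y: 4 + 1 + 1 = 6
  S: 2 + 2 + 4 = 8
S has the highest total.

S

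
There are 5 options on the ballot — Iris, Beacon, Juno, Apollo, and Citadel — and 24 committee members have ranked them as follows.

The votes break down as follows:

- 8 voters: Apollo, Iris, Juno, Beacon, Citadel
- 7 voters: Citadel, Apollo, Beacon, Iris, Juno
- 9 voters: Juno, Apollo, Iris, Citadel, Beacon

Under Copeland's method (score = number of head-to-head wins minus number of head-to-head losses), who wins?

Apollo

Pairwise results:
  Iris vs Beacon: Iris wins 17–7.
  Iris vs Juno: Iris wins 15–9.
  Iris vs Apollo: Apollo wins 24–0.
  Iris vs Citadel: Iris wins 17–7.
  Beacon vs Juno: Juno wins 17–7.
  Beacon vs Apollo: Apollo wins 24–0.
  Beacon vs Citadel: Citadel wins 16–8.
  Juno vs Apollo: Apollo wins 15–9.
  Juno vs Citadel: Juno wins 17–7.
  Apollo vs Citadel: Apollo wins 17–7.
Copeland scores (wins − losses):
  Iris: 3 − 1 = 2
  Beacon: 0 − 4 = -4
  Juno: 2 − 2 = 0
  Apollo: 4 − 0 = 4
  Citadel: 1 − 3 = -2
Apollo has the best Copeland score.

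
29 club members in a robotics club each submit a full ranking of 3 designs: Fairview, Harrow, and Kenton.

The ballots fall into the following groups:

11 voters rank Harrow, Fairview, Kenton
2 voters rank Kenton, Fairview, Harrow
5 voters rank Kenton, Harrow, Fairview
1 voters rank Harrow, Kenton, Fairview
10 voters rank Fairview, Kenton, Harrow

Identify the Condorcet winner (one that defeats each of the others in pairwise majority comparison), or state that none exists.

No Condorcet winner

Head-to-head results (29 voters total):
Fairview vs Harrow: Harrow wins 17–12.
Fairview vs Kenton: Fairview wins 21–8.
Harrow vs Kenton: Kenton wins 17–12.
No candidate beats all others: Fairview beats Kenton beats Harrow beats Fairview, a majority cycle.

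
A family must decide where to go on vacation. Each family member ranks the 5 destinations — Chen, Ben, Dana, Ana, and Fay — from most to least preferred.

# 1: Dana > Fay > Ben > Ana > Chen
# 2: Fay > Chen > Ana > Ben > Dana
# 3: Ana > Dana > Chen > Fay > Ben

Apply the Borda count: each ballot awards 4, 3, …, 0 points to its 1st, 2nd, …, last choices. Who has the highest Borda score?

Borda scores:
  Chen: 0 + 3 + 2 = 5
  Ben: 2 + 1 + 0 = 3
  Dana: 4 + 0 + 3 = 7
  Ana: 1 + 2 + 4 = 7
  Fay: 3 + 4 + 1 = 8
Fay has the highest total.

Fay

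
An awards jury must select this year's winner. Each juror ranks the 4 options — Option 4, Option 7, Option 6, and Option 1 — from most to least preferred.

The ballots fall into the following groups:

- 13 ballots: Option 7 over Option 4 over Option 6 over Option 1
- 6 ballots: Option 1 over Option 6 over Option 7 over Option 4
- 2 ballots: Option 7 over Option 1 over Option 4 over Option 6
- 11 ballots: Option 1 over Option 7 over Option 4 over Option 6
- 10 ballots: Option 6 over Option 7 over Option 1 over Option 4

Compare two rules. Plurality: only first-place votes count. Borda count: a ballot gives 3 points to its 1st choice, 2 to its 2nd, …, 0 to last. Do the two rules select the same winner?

Plurality first-place counts: Option 4 0, Option 7 15, Option 6 10, Option 1 17 → Option 1.
Borda totals: Option 4 39, Option 7 93, Option 6 55, Option 1 65 → Option 7.
The two rules disagree: plurality picks Option 1, Borda picks Option 7.

No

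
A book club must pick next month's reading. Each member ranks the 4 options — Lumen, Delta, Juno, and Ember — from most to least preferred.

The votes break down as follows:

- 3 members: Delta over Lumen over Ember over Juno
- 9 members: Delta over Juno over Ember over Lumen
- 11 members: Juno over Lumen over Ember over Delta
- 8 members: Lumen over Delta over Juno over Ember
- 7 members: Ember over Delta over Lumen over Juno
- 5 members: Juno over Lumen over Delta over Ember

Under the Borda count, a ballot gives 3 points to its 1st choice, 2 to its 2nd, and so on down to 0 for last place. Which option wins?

Borda scores:
  Lumen: 3·2 + 9·0 + 11·2 + 8·3 + 7·1 + 5·2 = 69
  Delta: 3·3 + 9·3 + 11·0 + 8·2 + 7·2 + 5·1 = 71
  Juno: 3·0 + 9·2 + 11·3 + 8·1 + 7·0 + 5·3 = 74
  Ember: 3·1 + 9·1 + 11·1 + 8·0 + 7·3 + 5·0 = 44
Juno has the highest total.

Juno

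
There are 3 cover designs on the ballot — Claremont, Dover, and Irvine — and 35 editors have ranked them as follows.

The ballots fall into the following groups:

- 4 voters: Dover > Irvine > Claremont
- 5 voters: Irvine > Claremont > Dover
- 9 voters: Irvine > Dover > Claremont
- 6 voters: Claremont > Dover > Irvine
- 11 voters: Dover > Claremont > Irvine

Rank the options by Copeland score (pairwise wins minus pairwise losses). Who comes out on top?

Pairwise results:
  Claremont vs Dover: Dover wins 24–11.
  Claremont vs Irvine: Irvine wins 18–17.
  Dover vs Irvine: Dover wins 21–14.
Copeland scores (wins − losses):
  Claremont: 0 − 2 = -2
  Dover: 2 − 0 = 2
  Irvine: 1 − 1 = 0
Dover has the best Copeland score.

Dover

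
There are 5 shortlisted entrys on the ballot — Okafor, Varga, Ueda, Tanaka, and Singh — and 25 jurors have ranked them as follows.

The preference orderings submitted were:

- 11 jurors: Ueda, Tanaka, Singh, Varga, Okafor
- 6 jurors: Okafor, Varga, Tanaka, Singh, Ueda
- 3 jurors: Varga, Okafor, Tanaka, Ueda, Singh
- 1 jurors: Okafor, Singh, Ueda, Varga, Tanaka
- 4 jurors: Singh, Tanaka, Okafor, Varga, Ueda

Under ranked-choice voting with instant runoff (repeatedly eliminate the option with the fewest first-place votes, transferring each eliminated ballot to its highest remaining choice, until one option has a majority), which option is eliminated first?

Round 1: Ueda 11, Okafor 7, Singh 4, Varga 3, Tanaka 0. Tanaka has the fewest and is eliminated.
Round 2: Ueda 11, Okafor 7, Singh 4, Varga 3. Varga has the fewest and is eliminated.
Round 3: Ueda 11, Okafor 10, Singh 4. Singh has the fewest and is eliminated.
Round 4: Okafor 14, Ueda 11. Okafor has a majority.

Tanaka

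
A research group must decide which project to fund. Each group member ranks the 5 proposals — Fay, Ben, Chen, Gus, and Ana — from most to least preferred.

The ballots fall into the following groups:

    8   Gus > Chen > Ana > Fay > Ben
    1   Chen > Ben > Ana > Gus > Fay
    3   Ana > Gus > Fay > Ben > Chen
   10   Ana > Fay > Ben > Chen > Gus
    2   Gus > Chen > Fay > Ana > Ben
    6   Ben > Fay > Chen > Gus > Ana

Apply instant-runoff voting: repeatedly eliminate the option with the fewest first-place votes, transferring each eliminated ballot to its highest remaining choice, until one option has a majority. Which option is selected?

Round 1: Ana 13, Gus 10, Ben 6, Chen 1, Fay 0. Fay has the fewest and is eliminated.
Round 2: Ana 13, Gus 10, Ben 6, Chen 1. Chen has the fewest and is eliminated.
Round 3: Ana 13, Gus 10, Ben 7. Ben has the fewest and is eliminated.
Round 4: Gus 16, Ana 14. Gus has a majority.

Gus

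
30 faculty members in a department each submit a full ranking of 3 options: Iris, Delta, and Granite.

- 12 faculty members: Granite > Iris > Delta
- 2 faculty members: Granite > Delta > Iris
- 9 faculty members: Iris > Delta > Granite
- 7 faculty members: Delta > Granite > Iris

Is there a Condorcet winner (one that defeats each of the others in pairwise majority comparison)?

Head-to-head results (30 voters total):
Iris vs Delta: Iris wins 21–9.
Iris vs Granite: Granite wins 21–9.
Delta vs Granite: Delta wins 16–14.
No candidate beats all others: Iris beats Delta beats Granite beats Iris, a majority cycle.

No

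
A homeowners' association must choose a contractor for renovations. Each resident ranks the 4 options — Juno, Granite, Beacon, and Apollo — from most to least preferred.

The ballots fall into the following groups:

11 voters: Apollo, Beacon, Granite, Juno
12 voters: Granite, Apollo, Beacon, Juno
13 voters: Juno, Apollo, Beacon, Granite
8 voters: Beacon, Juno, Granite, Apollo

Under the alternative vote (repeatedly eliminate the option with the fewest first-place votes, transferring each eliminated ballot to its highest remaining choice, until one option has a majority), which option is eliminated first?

Round 1: Juno 13, Granite 12, Apollo 11, Beacon 8. Beacon has the fewest and is eliminated.
Round 2: Juno 21, Granite 12, Apollo 11. Apollo has the fewest and is eliminated.
Round 3: Granite 23, Juno 21. Granite has a majority.

Beacon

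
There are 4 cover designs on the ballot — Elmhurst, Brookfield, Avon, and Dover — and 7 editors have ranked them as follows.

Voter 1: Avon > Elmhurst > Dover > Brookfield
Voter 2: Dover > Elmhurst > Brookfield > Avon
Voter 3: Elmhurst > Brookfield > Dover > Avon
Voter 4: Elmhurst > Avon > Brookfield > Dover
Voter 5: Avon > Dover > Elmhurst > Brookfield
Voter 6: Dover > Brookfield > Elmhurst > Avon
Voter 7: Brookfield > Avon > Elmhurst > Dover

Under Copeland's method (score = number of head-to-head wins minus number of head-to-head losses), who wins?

Elmhurst

Pairwise results:
  Elmhurst vs Brookfield: Elmhurst wins 5–2.
  Elmhurst vs Avon: Elmhurst wins 4–3.
  Elmhurst vs Dover: Elmhurst wins 4–3.
  Brookfield vs Avon: Brookfield wins 4–3.
  Brookfield vs Dover: Dover wins 4–3.
  Avon vs Dover: Avon wins 4–3.
Copeland scores (wins − losses):
  Elmhurst: 3 − 0 = 3
  Brookfield: 1 − 2 = -1
  Avon: 1 − 2 = -1
  Dover: 1 − 2 = -1
Elmhurst has the best Copeland score.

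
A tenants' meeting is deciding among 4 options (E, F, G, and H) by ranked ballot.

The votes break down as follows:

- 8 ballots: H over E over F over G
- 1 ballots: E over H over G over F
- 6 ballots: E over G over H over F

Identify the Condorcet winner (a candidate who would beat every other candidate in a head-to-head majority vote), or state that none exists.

H

Head-to-head results (15 voters total):
E vs F: E wins 15–0.
E vs G: E wins 15–0.
E vs H: H wins 8–7.
F vs G: F wins 8–7.
F vs H: H wins 15–0.
G vs H: H wins 9–6.
H beats each rival — E (8–7), F (15–0), G (9–6) — so H is the Condorcet winner.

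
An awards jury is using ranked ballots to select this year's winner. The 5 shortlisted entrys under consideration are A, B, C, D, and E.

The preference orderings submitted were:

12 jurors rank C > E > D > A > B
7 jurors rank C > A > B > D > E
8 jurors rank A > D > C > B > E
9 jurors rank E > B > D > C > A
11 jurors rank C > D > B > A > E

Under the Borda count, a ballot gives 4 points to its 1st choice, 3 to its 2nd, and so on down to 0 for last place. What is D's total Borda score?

Borda scores:
  A: 12·1 + 7·3 + 8·4 + 9·0 + 11·1 = 76
  B: 12·0 + 7·2 + 8·1 + 9·3 + 11·2 = 71
  C: 12·4 + 7·4 + 8·2 + 9·1 + 11·4 = 145
  D: 12·2 + 7·1 + 8·3 + 9·2 + 11·3 = 106
  E: 12·3 + 7·0 + 8·0 + 9·4 + 11·0 = 72

106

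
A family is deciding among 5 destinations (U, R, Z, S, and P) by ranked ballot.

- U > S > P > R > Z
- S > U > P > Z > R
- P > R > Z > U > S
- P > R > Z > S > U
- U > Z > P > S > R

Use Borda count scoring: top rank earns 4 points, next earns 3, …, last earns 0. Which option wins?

P

Borda scores:
  U: 4 + 3 + 1 + 0 + 4 = 12
  R: 1 + 0 + 3 + 3 + 0 = 7
  Z: 0 + 1 + 2 + 2 + 3 = 8
  S: 3 + 4 + 0 + 1 + 1 = 9
  P: 2 + 2 + 4 + 4 + 2 = 14
P has the highest total.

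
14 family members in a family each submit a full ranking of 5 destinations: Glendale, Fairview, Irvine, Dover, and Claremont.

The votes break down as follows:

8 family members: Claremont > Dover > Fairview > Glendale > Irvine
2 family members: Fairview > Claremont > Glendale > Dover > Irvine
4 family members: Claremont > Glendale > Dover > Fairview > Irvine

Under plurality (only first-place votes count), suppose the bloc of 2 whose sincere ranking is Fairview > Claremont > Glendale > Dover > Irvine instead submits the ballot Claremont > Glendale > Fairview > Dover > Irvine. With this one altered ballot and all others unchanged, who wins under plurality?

First-place totals with the altered ballot: Glendale 0, Fairview 0, Irvine 0, Dover 0, Claremont 14.
The winner is unchanged: still Claremont.

Claremont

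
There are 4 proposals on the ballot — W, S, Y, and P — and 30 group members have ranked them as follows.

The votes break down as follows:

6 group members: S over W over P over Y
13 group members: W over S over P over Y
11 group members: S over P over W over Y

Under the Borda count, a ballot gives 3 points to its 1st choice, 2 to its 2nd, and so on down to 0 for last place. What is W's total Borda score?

Borda scores:
  W: 6·2 + 13·3 + 11·1 = 62
  S: 6·3 + 13·2 + 11·3 = 77
  Y: 6·0 + 13·0 + 11·0 = 0
  P: 6·1 + 13·1 + 11·2 = 41

62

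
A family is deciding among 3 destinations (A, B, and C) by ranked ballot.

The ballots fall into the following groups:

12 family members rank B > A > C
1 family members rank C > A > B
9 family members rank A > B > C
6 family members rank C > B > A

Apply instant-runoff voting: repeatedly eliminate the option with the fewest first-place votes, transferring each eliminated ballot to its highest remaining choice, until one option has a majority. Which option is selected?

Round 1: B 12, A 9, C 7. C has the fewest and is eliminated.
Round 2: B 18, A 10. B has a majority.

B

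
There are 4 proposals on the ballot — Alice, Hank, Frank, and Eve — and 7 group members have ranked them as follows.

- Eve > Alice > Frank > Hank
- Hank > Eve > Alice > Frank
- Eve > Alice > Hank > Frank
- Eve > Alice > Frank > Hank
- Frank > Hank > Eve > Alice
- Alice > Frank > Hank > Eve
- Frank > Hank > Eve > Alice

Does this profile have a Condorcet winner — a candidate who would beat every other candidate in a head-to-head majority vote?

Head-to-head results (7 voters total):
Alice vs Hank: Alice wins 4–3.
Alice vs Frank: Alice wins 5–2.
Alice vs Eve: Eve wins 6–1.
Hank vs Frank: Frank wins 5–2.
Hank vs Eve: Hank wins 4–3.
Frank vs Eve: Eve wins 4–3.
No candidate beats all others: Alice beats Hank beats Eve beats Alice, a majority cycle.

No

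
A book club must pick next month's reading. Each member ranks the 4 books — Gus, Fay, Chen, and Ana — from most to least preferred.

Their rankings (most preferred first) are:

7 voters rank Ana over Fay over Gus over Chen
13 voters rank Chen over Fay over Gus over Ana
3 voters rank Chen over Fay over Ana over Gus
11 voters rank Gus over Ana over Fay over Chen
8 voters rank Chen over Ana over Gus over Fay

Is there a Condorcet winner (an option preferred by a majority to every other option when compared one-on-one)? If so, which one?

Chen

Head-to-head results (42 voters total):
Gus vs Fay: Fay wins 23–19.
Gus vs Chen: Chen wins 24–18.
Gus vs Ana: Gus wins 24–18.
Fay vs Chen: Chen wins 24–18.
Fay vs Ana: Ana wins 26–16.
Chen vs Ana: Chen wins 24–18.
Chen beats each rival — Gus (24–18), Fay (24–18), Ana (24–18) — so Chen is the Condorcet winner.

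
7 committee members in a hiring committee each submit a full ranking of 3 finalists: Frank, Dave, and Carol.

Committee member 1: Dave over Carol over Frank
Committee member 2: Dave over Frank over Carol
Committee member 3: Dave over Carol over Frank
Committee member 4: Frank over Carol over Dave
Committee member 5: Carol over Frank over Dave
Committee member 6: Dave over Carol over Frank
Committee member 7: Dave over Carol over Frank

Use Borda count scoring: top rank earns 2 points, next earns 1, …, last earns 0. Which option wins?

Borda scores:
  Frank: 0 + 1 + 0 + 2 + 1 + 0 + 0 = 4
  Dave: 2 + 2 + 2 + 0 + 0 + 2 + 2 = 10
  Carol: 1 + 0 + 1 + 1 + 2 + 1 + 1 = 7
Dave has the highest total.

Dave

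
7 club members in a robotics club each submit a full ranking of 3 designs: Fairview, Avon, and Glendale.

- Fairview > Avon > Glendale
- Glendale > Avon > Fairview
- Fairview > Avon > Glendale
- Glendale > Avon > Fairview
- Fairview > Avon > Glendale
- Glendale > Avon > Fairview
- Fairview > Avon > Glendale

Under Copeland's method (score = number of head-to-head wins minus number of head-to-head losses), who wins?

Pairwise results:
  Fairview vs Avon: Fairview wins 4–3.
  Fairview vs Glendale: Fairview wins 4–3.
  Avon vs Glendale: Avon wins 4–3.
Copeland scores (wins − losses):
  Fairview: 2 − 0 = 2
  Avon: 1 − 1 = 0
  Glendale: 0 − 2 = -2
Fairview has the best Copeland score.

Fairview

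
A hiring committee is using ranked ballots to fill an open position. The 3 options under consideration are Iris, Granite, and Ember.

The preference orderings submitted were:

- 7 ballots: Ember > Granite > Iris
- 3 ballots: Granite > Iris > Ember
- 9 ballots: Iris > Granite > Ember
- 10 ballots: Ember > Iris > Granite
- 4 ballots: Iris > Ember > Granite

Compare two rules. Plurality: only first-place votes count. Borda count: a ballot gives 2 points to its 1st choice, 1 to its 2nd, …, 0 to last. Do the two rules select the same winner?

No

Plurality first-place counts: Iris 13, Granite 3, Ember 17 → Ember.
Borda totals: Iris 39, Granite 22, Ember 38 → Iris.
The two rules disagree: plurality picks Ember, Borda picks Iris.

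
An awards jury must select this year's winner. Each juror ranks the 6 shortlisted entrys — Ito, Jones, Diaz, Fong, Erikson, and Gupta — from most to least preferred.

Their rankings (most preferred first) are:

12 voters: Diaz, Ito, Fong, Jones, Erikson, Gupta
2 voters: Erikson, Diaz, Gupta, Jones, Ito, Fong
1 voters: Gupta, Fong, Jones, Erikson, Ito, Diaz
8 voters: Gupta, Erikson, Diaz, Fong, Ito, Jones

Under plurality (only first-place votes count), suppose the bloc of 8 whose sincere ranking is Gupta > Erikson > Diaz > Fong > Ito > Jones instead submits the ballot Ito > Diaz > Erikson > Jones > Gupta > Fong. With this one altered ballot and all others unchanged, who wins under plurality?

First-place totals with the altered ballot: Ito 8, Jones 0, Diaz 12, Fong 0, Erikson 2, Gupta 1.
The winner is unchanged: still Diaz.

Diaz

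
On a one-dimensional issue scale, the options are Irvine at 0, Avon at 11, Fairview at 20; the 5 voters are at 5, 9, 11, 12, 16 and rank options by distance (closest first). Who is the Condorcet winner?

Avon

With single-peaked preferences on a line, the Condorcet winner is the candidate closest to the median voter.
The median voter (position 11) is closest to Avon at 11.
Check: Avon vs Irvine — voters closer to Avon: 4 of 5.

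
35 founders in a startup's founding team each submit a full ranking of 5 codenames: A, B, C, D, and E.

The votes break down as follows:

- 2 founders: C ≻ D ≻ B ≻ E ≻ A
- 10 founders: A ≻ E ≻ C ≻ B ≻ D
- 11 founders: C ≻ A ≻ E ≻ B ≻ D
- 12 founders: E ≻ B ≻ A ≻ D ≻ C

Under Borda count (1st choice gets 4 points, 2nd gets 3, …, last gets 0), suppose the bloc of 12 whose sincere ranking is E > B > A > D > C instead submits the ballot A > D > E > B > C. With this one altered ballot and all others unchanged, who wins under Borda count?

A

Borda totals with the altered ballot: A 121, B 37, C 72, D 42, E 78.
The switch changes the winner from E to A.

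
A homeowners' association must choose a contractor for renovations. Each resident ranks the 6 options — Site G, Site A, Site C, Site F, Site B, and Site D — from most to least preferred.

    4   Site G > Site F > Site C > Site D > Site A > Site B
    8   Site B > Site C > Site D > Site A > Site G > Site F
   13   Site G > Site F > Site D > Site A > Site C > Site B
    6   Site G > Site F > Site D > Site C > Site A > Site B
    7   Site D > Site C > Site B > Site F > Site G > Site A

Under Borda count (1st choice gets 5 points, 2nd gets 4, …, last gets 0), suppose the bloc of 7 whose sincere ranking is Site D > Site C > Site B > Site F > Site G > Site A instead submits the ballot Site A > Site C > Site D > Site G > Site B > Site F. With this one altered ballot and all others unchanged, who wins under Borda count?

Site G

Borda totals with the altered ballot: Site G 137, Site A 87, Site C 97, Site F 92, Site B 47, Site D 110.
The winner is unchanged: still Site G.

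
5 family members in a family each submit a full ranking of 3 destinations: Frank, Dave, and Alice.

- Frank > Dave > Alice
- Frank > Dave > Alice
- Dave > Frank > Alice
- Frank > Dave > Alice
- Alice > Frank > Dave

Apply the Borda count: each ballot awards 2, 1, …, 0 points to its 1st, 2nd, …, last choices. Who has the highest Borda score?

Borda scores:
  Frank: 2 + 2 + 1 + 2 + 1 = 8
  Dave: 1 + 1 + 2 + 1 + 0 = 5
  Alice: 0 + 0 + 0 + 0 + 2 = 2
Frank has the highest total.

Frank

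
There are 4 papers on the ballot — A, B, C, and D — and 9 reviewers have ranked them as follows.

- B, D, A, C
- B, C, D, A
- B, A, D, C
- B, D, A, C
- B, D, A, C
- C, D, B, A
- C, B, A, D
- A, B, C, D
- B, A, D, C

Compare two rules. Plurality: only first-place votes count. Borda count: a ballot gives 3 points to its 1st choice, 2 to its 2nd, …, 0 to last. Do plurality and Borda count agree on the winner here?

Yes

Plurality first-place counts: A 1, B 6, C 2, D 0 → B.
Borda totals: A 11, B 23, C 9, D 11 → B.
The two rules agree on B.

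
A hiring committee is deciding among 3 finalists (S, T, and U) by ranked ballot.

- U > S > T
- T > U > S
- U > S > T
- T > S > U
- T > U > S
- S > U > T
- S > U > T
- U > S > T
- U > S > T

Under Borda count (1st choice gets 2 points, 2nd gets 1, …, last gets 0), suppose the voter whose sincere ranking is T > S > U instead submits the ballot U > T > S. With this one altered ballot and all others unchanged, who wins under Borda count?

U

Borda totals with the altered ballot: S 8, T 5, U 14.
The winner is unchanged: still U.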